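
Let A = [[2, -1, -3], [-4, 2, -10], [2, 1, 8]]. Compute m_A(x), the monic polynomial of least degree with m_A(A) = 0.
The characteristic polynomial factors as (x - 4)^3. The minimal polynomial is ∏(x - λ)^{k_λ} where k_λ is the size of the largest Jordan block at λ.

For λ = 4: rank(A - 4I) = 2, and the largest Jordan block has size 3 (the smallest k with rank((A - 4I)^k) = rank((A - 4I)^(k+1))).

So m_A(x) = (x - 4)^3.

m_A(x) = (x - 4)^3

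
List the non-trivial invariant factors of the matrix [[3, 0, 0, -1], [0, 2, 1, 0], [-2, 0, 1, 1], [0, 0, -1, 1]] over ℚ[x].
The Jordan structure of A has elementary divisors (x - 1), (x - 2)^3. Arranging the block sizes at each eigenvalue in decreasing order and taking row products gives the invariant factors.

Invariant factors (smallest first, each dividing the next): (x - 2)^3(x - 1).

Check: the last factor (x - 2)^3(x - 1) is the minimal polynomial, and the product (x - 2)^3(x - 1) is the characteristic polynomial.

(x - 2)^3(x - 1)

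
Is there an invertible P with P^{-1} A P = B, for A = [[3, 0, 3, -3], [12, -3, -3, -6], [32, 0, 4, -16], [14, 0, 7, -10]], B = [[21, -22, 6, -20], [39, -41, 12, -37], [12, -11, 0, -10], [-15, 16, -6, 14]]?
Yes.

Two matrices over a field are similar if and only if they have the same invariant factors.

Both A and B have characteristic polynomial x^2(x + 3)^2 and minimal polynomial x^2(x + 3). Computing further, both have invariant factors x + 3, x^2(x + 3). Hence A and B are similar.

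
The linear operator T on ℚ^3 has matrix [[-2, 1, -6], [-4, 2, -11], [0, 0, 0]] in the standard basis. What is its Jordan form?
J = [[0, 1, 0], [0, 0, 1], [0, 0, 0]]

The characteristic polynomial is det(xI - A) = x^3, so the eigenvalues are 0 (algebraic multiplicity 3).

For λ = 0: rank(A) = 2, rank(A^2) = 1, rank(A^3) = 0. The eigenspace has dimension 3 - 2 = 1, so there is 1 Jordan block; the rank sequence gives block sizes [3].

Assembling the blocks gives the Jordan form J above.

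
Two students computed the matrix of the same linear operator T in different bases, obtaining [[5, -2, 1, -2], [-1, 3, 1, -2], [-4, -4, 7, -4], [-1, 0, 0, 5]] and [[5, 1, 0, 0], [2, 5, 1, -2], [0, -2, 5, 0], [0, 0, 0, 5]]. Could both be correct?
Two matrices over a field are similar if and only if they have the same invariant factors.

Both A and B have characteristic polynomial (x - 5)^4 and minimal polynomial (x - 5)^3. Computing further, both have invariant factors x - 5, (x - 5)^3. Hence A and B are similar.

Yes.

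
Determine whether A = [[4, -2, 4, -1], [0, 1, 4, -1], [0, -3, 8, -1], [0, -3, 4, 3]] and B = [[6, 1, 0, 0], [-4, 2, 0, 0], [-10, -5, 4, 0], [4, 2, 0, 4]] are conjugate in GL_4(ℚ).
Both have characteristic polynomial (x - 4)^4, but the minimal polynomial of A is (x - 4)^3 while the minimal polynomial of B is (x - 4)^2. The minimal polynomial is a similarity invariant, so A and B are not similar.

No.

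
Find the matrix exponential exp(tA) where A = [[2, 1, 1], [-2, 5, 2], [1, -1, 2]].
e^{tA} = [[(1 - t)*e^{3*t}, t*e^{3*t}, t*e^{3*t}], [-2*t*e^{3*t}, (2*t + 1)*e^{3*t}, 2*t*e^{3*t}], [t*e^{3*t}, -t*e^{3*t}, (1 - t)*e^{3*t}]]

A has Jordan form J = [[3, 1, 0], [0, 3, 0], [0, 0, 3]] with A = PJP^{-1}, so e^{tA} = P e^{tJ} P^{-1}.

For a Jordan block J_k(λ), e^{tJ_k(λ)} = e^{λt} · (I + tN + t^2 N^2/2! + ... + t^{k-1} N^{k-1}/(k-1)!) where N is the nilpotent superdiagonal part.

Assembling the blocks and conjugating back gives the entries of e^{tA} as shown above.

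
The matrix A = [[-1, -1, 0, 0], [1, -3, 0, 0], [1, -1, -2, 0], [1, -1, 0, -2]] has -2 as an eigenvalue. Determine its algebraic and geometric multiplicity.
The characteristic polynomial is (x + 2)^4, so the factor x + 2 appears with exponent 4: the algebraic multiplicity is 4.

rank(A + 2I) = 1, so the eigenspace has dimension 4 - 1 = 3: the geometric multiplicity is 3.

Since 3 < 4, A is not diagonalizable.

algebraic multiplicity 4, geometric multiplicity 3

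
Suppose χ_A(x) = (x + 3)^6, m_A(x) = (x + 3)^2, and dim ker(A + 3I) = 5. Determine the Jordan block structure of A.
λ = -3: algebraic multiplicity 6 (exponent in χ_A), largest block size 2 (exponent in m_A), 5 blocks (geometric multiplicity). These force block sizes [2, 1, 1, 1, 1].

Jordan blocks: (-3, 2), (-3, 1), (-3, 1), (-3, 1), (-3, 1)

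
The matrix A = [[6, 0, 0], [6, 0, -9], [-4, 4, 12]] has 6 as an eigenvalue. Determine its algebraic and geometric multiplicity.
algebraic multiplicity 3, geometric multiplicity 2

The characteristic polynomial is (x - 6)^3, so the factor x - 6 appears with exponent 3: the algebraic multiplicity is 3.

rank(A - 6I) = 1, so the eigenspace has dimension 3 - 1 = 2: the geometric multiplicity is 2.

Since 2 < 3, A is not diagonalizable.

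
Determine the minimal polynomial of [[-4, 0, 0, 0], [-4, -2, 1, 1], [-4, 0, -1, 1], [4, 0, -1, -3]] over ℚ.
m_A(x) = (x + 2)^2(x + 4)

The characteristic polynomial factors as (x + 2)^3(x + 4). The minimal polynomial is ∏(x - λ)^{k_λ} where k_λ is the size of the largest Jordan block at λ.

For λ = -4: rank(A + 4I) = 3, and the largest Jordan block has size 1 (the smallest k with rank((A + 4I)^k) = rank((A + 4I)^(k+1))).
For λ = -2: rank(A + 2I) = 2, and the largest Jordan block has size 2 (the smallest k with rank((A + 2I)^k) = rank((A + 2I)^(k+1))).

So m_A(x) = (x + 2)^2(x + 4).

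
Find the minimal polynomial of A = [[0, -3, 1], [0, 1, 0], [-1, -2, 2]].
The characteristic polynomial factors as (x - 1)^3. The minimal polynomial is ∏(x - λ)^{k_λ} where k_λ is the size of the largest Jordan block at λ.

For λ = 1: rank(A - I) = 2, and the largest Jordan block has size 3 (the smallest k with rank((A - I)^k) = rank((A - I)^(k+1))).

So m_A(x) = (x - 1)^3.

m_A(x) = (x - 1)^3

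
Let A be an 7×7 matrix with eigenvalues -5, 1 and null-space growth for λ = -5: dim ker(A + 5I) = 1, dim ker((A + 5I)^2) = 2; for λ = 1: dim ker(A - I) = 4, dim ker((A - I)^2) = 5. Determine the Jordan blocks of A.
λ = -5: successive nullity increments [1, 1] count blocks of size ≥ k; block sizes are [2].
λ = 1: successive nullity increments [4, 1] count blocks of size ≥ k; block sizes are [2, 1, 1, 1].

Jordan blocks: (-5, 2), (1, 2), (1, 1), (1, 1), (1, 1)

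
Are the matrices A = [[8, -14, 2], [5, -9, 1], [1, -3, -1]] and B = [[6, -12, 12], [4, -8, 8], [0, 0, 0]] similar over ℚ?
No.

Both have characteristic polynomial x^2(x + 2), but the minimal polynomial of A is x^2(x + 2) while the minimal polynomial of B is x(x + 2). The minimal polynomial is a similarity invariant, so A and B are not similar.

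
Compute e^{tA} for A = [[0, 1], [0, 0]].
e^{tA} = [[1, t], [0, 1]]

A has Jordan form J = [[0, 1], [0, 0]] with A = PJP^{-1}, so e^{tA} = P e^{tJ} P^{-1}.

For a Jordan block J_k(λ), e^{tJ_k(λ)} = e^{λt} · (I + tN + t^2 N^2/2! + ... + t^{k-1} N^{k-1}/(k-1)!) where N is the nilpotent superdiagonal part.

Assembling the blocks and conjugating back gives the entries of e^{tA} as shown above.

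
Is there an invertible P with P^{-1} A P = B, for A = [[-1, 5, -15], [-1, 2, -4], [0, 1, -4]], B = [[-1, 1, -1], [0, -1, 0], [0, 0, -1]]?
No.

Both have characteristic polynomial (x + 1)^3, but the minimal polynomial of A is (x + 1)^3 while the minimal polynomial of B is (x + 1)^2. The minimal polynomial is a similarity invariant, so A and B are not similar.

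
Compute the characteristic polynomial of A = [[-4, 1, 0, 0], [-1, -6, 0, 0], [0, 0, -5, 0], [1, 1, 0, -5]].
χ_A(x) = (x + 5)^4

xI - A = [[x + 4, -1, 0, 0], [1, x + 6, 0, 0], [0, 0, x + 5, 0], [-1, -1, 0, x + 5]].

Expanding det(xI - A) along the first row:
det(xI - A) = + (x + 4)·det([[x + 6, 0, 0], [0, x + 5, 0], [-1, 0, x + 5]]) - (-1)·det([[1, 0, 0], [0, x + 5, 0], [-1, 0, x + 5]]) + (0)·det([[1, x + 6, 0], [0, 0, 0], [-1, -1, x + 5]]) - (0)·det([[1, x + 6, 0], [0, 0, x + 5], [-1, -1, 0]]).

Evaluating gives χ_A(x) = x^4 + 20x^3 + 150x^2 + 500x + 625 = (x + 5)^4.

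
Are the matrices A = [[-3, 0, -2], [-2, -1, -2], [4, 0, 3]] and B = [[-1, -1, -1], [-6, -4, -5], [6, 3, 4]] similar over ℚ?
No.

Both have characteristic polynomial (x - 1)(x + 1)^2, but the minimal polynomial of A is (x - 1)(x + 1) while the minimal polynomial of B is (x - 1)(x + 1)^2. The minimal polynomial is a similarity invariant, so A and B are not similar.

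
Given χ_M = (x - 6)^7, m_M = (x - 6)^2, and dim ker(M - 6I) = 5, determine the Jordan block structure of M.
λ = 6: algebraic multiplicity 7 (exponent in χ_M), largest block size 2 (exponent in m_M), 5 blocks (geometric multiplicity). These force block sizes [2, 2, 1, 1, 1].

Jordan blocks: (6, 2), (6, 2), (6, 1), (6, 1), (6, 1)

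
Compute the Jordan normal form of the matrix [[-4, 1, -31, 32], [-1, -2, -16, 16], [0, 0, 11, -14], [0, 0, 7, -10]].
J = [[-3, 1, 0, 0], [0, -3, 1, 0], [0, 0, -3, 0], [0, 0, 0, 4]]

The characteristic polynomial is det(xI - A) = (x - 4)(x + 3)^3, so the eigenvalues are -3 (algebraic multiplicity 3), 4 (algebraic multiplicity 1).

For λ = -3: rank(A + 3I) = 3, rank((A + 3I)^2) = 2, rank((A + 3I)^3) = 1. The eigenspace has dimension 4 - 3 = 1, so there is 1 Jordan block; the rank sequence gives block sizes [3].

For λ = 4: algebraic multiplicity 1 gives one 1×1 block.

Assembling the blocks gives the Jordan form J above.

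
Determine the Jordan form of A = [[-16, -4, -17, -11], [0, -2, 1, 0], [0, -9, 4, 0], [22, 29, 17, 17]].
The characteristic polynomial is det(xI - A) = (x - 6)(x - 1)^2(x + 5), so the eigenvalues are -5 (algebraic multiplicity 1), 1 (algebraic multiplicity 2), 6 (algebraic multiplicity 1).

For λ = -5: algebraic multiplicity 1 gives one 1×1 block.

For λ = 1: rank(A - I) = 3, rank((A - I)^2) = 2. The eigenspace has dimension 4 - 3 = 1, so there is 1 Jordan block; the rank sequence gives block sizes [2].

For λ = 6: algebraic multiplicity 1 gives one 1×1 block.

Assembling the blocks gives the Jordan form J above.

J = [[-5, 0, 0, 0], [0, 1, 1, 0], [0, 0, 1, 0], [0, 0, 0, 6]]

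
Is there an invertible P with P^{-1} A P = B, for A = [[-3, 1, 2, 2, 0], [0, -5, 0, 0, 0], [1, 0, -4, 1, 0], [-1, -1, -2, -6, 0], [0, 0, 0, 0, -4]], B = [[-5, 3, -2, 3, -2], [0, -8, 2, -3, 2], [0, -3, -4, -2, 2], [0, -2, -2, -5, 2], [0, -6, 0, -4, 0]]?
No.

Both have characteristic polynomial (x + 4)^3(x + 5)^2, but the minimal polynomial of A is (x + 4)^2(x + 5)^2 while the minimal polynomial of B is (x + 4)^2(x + 5). The minimal polynomial is a similarity invariant, so A and B are not similar.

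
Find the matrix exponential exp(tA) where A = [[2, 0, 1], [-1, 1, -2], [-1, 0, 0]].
e^{tA} = [[(t + 1)*e^{t}, 0, t*e^{t}], [t*(t - 2)*e^{t}/2, e^{t}, t*(t - 4)*e^{t}/2], [-t*e^{t}, 0, (1 - t)*e^{t}]]

A has Jordan form J = [[1, 1, 0], [0, 1, 1], [0, 0, 1]] with A = PJP^{-1}, so e^{tA} = P e^{tJ} P^{-1}.

For a Jordan block J_k(λ), e^{tJ_k(λ)} = e^{λt} · (I + tN + t^2 N^2/2! + ... + t^{k-1} N^{k-1}/(k-1)!) where N is the nilpotent superdiagonal part.

Assembling the blocks and conjugating back gives the entries of e^{tA} as shown above.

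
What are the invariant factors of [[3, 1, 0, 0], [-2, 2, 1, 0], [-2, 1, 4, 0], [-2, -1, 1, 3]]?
The Jordan structure of A has elementary divisors (x - 3)^3, (x - 3). Arranging the block sizes at each eigenvalue in decreasing order and taking row products gives the invariant factors.

Invariant factors (smallest first, each dividing the next): x - 3, (x - 3)^3.

Check: the last factor (x - 3)^3 is the minimal polynomial, and the product (x - 3)^4 is the characteristic polynomial.

x - 3, (x - 3)^3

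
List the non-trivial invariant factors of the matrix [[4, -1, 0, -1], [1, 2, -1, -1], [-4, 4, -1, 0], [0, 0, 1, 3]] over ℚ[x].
(x - 3)^2(x - 1)^2

The Jordan structure of A has elementary divisors (x - 1)^2, (x - 3)^2. Arranging the block sizes at each eigenvalue in decreasing order and taking row products gives the invariant factors.

Invariant factors (smallest first, each dividing the next): (x - 3)^2(x - 1)^2.

Check: the last factor (x - 3)^2(x - 1)^2 is the minimal polynomial, and the product (x - 3)^2(x - 1)^2 is the characteristic polynomial.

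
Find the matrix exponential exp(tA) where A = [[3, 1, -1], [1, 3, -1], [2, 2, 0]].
e^{tA} = [[(t + 1)*e^{2*t}, t*e^{2*t}, -t*e^{2*t}], [t*e^{2*t}, (t + 1)*e^{2*t}, -t*e^{2*t}], [2*t*e^{2*t}, 2*t*e^{2*t}, (1 - 2*t)*e^{2*t}]]

A has Jordan form J = [[2, 1, 0], [0, 2, 0], [0, 0, 2]] with A = PJP^{-1}, so e^{tA} = P e^{tJ} P^{-1}.

For a Jordan block J_k(λ), e^{tJ_k(λ)} = e^{λt} · (I + tN + t^2 N^2/2! + ... + t^{k-1} N^{k-1}/(k-1)!) where N is the nilpotent superdiagonal part.

Assembling the blocks and conjugating back gives the entries of e^{tA} as shown above.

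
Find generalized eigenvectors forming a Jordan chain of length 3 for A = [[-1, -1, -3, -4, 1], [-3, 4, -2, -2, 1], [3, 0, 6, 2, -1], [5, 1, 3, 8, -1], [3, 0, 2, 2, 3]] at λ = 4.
v_1 = [[0, -3, 0, 2, 3]]^T, v_2 = [[-2, -1, 1, 2, 1]]^T, v_3 = [[1, 1, -1, -1, -1]]^T

We seek v_1 ∈ ker((A - 4I)^3) \ ker((A - 4I)^2), then set v_{i+1} = (A - 4I) v_i.

One such chain is v_1 = [[0, -3, 0, 2, 3]]^T, v_2 = [[-2, -1, 1, 2, 1]]^T, v_3 = [[1, 1, -1, -1, -1]]^T. Check: (A - 4I) v_3 = [[0, 0, 0, 0, 0]]^T = 0.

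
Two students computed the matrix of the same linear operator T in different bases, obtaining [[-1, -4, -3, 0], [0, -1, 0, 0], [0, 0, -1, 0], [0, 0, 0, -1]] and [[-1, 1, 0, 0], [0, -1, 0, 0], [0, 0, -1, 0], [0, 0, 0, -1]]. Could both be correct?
Two matrices over a field are similar if and only if they have the same invariant factors.

Both A and B have characteristic polynomial (x + 1)^4 and minimal polynomial (x + 1)^2. Computing further, both have invariant factors x + 1, x + 1, (x + 1)^2. Hence A and B are similar.

Yes.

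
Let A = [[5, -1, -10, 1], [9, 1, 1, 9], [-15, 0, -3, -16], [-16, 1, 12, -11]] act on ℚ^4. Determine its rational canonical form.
The invariant factors of A (the non-unit diagonal entries of the Smith normal form of xI - A over ℚ[x]) are (x^2 + 4x - 2)^2, each dividing the next. The characteristic polynomial is their product, (x^2 + 4x - 2)^2.

The rational canonical form is the block-diagonal matrix of companion matrices C(f_i):
R = [[0, 0, 0, -4], [1, 0, 0, 16], [0, 1, 0, -12], [0, 0, 1, -8]].

Note the characteristic polynomial does not split into linear factors over ℚ, so A has no Jordan form over ℚ; the rational canonical form exists over any field.

R = [[0, 0, 0, -4], [1, 0, 0, 16], [0, 1, 0, -12], [0, 0, 1, -8]]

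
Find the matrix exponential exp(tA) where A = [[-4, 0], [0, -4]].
A has Jordan form J = [[-4, 0], [0, -4]] with A = PJP^{-1}, so e^{tA} = P e^{tJ} P^{-1}.

For a Jordan block J_k(λ), e^{tJ_k(λ)} = e^{λt} · (I + tN + t^2 N^2/2! + ... + t^{k-1} N^{k-1}/(k-1)!) where N is the nilpotent superdiagonal part.

Assembling the blocks and conjugating back gives the entries of e^{tA} as shown above.

e^{tA} = [[e^{-4*t}, 0], [0, e^{-4*t}]]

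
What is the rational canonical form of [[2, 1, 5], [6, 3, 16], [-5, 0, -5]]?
R = [[0, 0, -5], [1, 0, 0], [0, 1, 0]]

The invariant factors of A (the non-unit diagonal entries of the Smith normal form of xI - A over ℚ[x]) are x^3 + 5, each dividing the next. The characteristic polynomial is their product, x^3 + 5.

The rational canonical form is the block-diagonal matrix of companion matrices C(f_i):
R = [[0, 0, -5], [1, 0, 0], [0, 1, 0]].

Note the characteristic polynomial does not split into linear factors over ℚ, so A has no Jordan form over ℚ; the rational canonical form exists over any field.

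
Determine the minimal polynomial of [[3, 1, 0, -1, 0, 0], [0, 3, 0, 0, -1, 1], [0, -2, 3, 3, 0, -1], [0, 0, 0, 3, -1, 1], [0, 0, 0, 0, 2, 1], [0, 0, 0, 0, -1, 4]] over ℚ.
The characteristic polynomial factors as (x - 3)^6. The minimal polynomial is ∏(x - λ)^{k_λ} where k_λ is the size of the largest Jordan block at λ.

For λ = 3: rank(A - 3I) = 3, and the largest Jordan block has size 2 (the smallest k with rank((A - 3I)^k) = rank((A - 3I)^(k+1))).

So m_A(x) = (x - 3)^2.

m_A(x) = (x - 3)^2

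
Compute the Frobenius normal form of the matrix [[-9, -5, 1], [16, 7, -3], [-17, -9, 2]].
The invariant factors of A (the non-unit diagonal entries of the Smith normal form of xI - A over ℚ[x]) are x^3 + 3x + 3, each dividing the next. The characteristic polynomial is their product, x^3 + 3x + 3.

The rational canonical form is the block-diagonal matrix of companion matrices C(f_i):
R = [[0, 0, -3], [1, 0, -3], [0, 1, 0]].

Note the characteristic polynomial does not split into linear factors over ℚ, so A has no Jordan form over ℚ; the rational canonical form exists over any field.

R = [[0, 0, -3], [1, 0, -3], [0, 1, 0]]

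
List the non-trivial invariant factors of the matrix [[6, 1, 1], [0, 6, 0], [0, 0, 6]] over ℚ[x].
The Jordan structure of A has elementary divisors (x - 6)^2, (x - 6). Arranging the block sizes at each eigenvalue in decreasing order and taking row products gives the invariant factors.

Invariant factors (smallest first, each dividing the next): x - 6, (x - 6)^2.

Check: the last factor (x - 6)^2 is the minimal polynomial, and the product (x - 6)^3 is the characteristic polynomial.

x - 6, (x - 6)^2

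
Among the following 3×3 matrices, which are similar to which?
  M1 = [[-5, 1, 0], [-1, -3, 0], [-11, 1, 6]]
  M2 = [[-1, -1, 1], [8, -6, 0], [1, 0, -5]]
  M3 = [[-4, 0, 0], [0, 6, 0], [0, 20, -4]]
3 classes: {M1}, {M2}, {M3}

Characteristic polynomials: χ_{M1} = (x - 6)(x + 4)^2, χ_{M2} = (x + 4)^3, χ_{M3} = (x - 6)(x + 4)^2.

{M1}: invariant factors (x - 6)(x + 4)^2.

{M2}: invariant factors (x + 4)^3.

{M3}: invariant factors x + 4, (x - 6)(x + 4).

Matrices are similar if and only if their invariant-factor lists agree; the partition into similarity classes is {M1}, {M2}, {M3}.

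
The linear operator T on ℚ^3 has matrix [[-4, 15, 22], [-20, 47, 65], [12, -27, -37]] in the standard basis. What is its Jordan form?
J = [[2, 1, 0], [0, 2, 1], [0, 0, 2]]

The characteristic polynomial is det(xI - A) = (x - 2)^3, so the eigenvalues are 2 (algebraic multiplicity 3).

For λ = 2: rank(A - 2I) = 2, rank((A - 2I)^2) = 1, rank((A - 2I)^3) = 0. The eigenspace has dimension 3 - 2 = 1, so there is 1 Jordan block; the rank sequence gives block sizes [3].

Assembling the blocks gives the Jordan form J above.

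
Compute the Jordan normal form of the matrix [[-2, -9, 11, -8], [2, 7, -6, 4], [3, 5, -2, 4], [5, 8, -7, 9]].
J = [[3, 1, 0, 0], [0, 3, 0, 0], [0, 0, 3, 1], [0, 0, 0, 3]]

The characteristic polynomial is det(xI - A) = (x - 3)^4, so the eigenvalues are 3 (algebraic multiplicity 4).

For λ = 3: rank(A - 3I) = 2, rank((A - 3I)^2) = 0. The eigenspace has dimension 4 - 2 = 2, so there are 2 Jordan blocks; the rank sequence gives block sizes [2, 2].

Assembling the blocks gives the Jordan form J above.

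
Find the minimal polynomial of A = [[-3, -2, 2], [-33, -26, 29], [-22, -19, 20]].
The characteristic polynomial factors as (x + 3)^3. The minimal polynomial is ∏(x - λ)^{k_λ} where k_λ is the size of the largest Jordan block at λ.

For λ = -3: rank(A + 3I) = 2, and the largest Jordan block has size 3 (the smallest k with rank((A + 3I)^k) = rank((A + 3I)^(k+1))).

So m_A(x) = (x + 3)^3.

m_A(x) = (x + 3)^3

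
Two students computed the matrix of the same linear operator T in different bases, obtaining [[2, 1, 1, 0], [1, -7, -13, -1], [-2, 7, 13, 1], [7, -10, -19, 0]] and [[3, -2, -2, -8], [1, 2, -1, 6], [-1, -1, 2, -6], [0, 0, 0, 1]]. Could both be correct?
No.

Both have characteristic polynomial (x - 3)^2(x - 1)^2, but the minimal polynomial of A is (x - 3)^2(x - 1)^2 while the minimal polynomial of B is (x - 3)^2(x - 1). The minimal polynomial is a similarity invariant, so A and B are not similar.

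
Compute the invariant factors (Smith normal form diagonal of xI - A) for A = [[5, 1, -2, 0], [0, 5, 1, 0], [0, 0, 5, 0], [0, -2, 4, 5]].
The Jordan structure of A has elementary divisors (x - 5)^3, (x - 5). Arranging the block sizes at each eigenvalue in decreasing order and taking row products gives the invariant factors.

Invariant factors (smallest first, each dividing the next): x - 5, (x - 5)^3.

Check: the last factor (x - 5)^3 is the minimal polynomial, and the product (x - 5)^4 is the characteristic polynomial.

x - 5, (x - 5)^3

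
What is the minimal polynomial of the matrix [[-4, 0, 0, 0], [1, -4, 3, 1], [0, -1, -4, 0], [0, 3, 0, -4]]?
The characteristic polynomial factors as (x + 4)^4. The minimal polynomial is ∏(x - λ)^{k_λ} where k_λ is the size of the largest Jordan block at λ.

For λ = -4: rank(A + 4I) = 2, and the largest Jordan block has size 3 (the smallest k with rank((A + 4I)^k) = rank((A + 4I)^(k+1))).

So m_A(x) = (x + 4)^3.

m_A(x) = (x + 4)^3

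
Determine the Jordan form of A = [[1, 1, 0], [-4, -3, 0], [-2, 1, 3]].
J = [[-1, 1, 0], [0, -1, 0], [0, 0, 3]]

The characteristic polynomial is det(xI - A) = (x - 3)(x + 1)^2, so the eigenvalues are -1 (algebraic multiplicity 2), 3 (algebraic multiplicity 1).

For λ = -1: rank(A + I) = 2, rank((A + I)^2) = 1. The eigenspace has dimension 3 - 2 = 1, so there is 1 Jordan block; the rank sequence gives block sizes [2].

For λ = 3: algebraic multiplicity 1 gives one 1×1 block.

Assembling the blocks gives the Jordan form J above.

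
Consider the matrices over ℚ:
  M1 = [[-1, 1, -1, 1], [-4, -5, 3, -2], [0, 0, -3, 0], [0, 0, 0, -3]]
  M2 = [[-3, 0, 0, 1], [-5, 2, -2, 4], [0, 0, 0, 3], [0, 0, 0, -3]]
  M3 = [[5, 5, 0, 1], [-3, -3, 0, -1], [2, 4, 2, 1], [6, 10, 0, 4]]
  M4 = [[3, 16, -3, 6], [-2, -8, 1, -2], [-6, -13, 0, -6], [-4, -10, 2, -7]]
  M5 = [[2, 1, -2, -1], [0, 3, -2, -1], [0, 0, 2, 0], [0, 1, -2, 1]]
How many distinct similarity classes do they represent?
4 classes: {M1, M4}, {M2}, {M3}, {M5}

Characteristic polynomials: χ_{M1} = (x + 3)^4, χ_{M2} = x(x - 2)(x + 3)^2, χ_{M3} = (x - 2)^4, χ_{M4} = (x + 3)^4, χ_{M5} = (x - 2)^4.

{M1, M4}: invariant factors x + 3, (x + 3)^3.

{M2}: invariant factors x(x - 2)(x + 3)^2.

{M3}: invariant factors (x - 2)^2, (x - 2)^2.

{M5}: invariant factors x - 2, x - 2, (x - 2)^2.

Matrices are similar if and only if their invariant-factor lists agree; the partition into similarity classes is {M1, M4}, {M2}, {M3}, {M5}.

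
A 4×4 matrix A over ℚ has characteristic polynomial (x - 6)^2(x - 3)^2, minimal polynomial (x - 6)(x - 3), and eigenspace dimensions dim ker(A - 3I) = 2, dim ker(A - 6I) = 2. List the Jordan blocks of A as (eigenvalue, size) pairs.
Jordan blocks: (3, 1), (3, 1), (6, 1), (6, 1)

λ = 3: algebraic multiplicity 2 (exponent in χ_A), largest block size 1 (exponent in m_A), 2 blocks (geometric multiplicity). These force block sizes [1, 1].
λ = 6: algebraic multiplicity 2 (exponent in χ_A), largest block size 1 (exponent in m_A), 2 blocks (geometric multiplicity). These force block sizes [1, 1].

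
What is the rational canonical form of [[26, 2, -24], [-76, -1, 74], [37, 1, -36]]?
R = [[0, 0, -48], [1, 0, -40], [0, 1, -11]]

The invariant factors of A (the non-unit diagonal entries of the Smith normal form of xI - A over ℚ[x]) are (x + 3)(x + 4)^2, each dividing the next. The characteristic polynomial is their product, (x + 3)(x + 4)^2.

The rational canonical form is the block-diagonal matrix of companion matrices C(f_i):
R = [[0, 0, -48], [1, 0, -40], [0, 1, -11]].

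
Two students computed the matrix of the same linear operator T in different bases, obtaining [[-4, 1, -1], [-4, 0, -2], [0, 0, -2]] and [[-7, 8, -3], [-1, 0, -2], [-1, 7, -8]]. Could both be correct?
No.

trace(A) = -6 but trace(B) = -15. The trace is a similarity invariant, so A and B are not similar.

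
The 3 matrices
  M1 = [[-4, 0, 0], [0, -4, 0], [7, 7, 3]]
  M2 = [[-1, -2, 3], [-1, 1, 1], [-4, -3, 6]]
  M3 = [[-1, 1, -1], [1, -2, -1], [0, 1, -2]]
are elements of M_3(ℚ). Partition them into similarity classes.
3 classes: {M1}, {M2}, {M3}

Characteristic polynomials: χ_{M1} = (x - 3)(x + 4)^2, χ_{M2} = (x - 2)^3, χ_{M3} = (x + 1)(x + 2)^2.

{M1}: invariant factors x + 4, (x - 3)(x + 4).

{M2}: invariant factors (x - 2)^3.

{M3}: invariant factors (x + 1)(x + 2)^2.

Matrices are similar if and only if their invariant-factor lists agree; the partition into similarity classes is {M1}, {M2}, {M3}.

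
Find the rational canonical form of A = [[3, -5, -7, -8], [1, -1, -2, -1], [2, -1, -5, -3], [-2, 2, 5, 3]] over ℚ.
The invariant factors of A (the non-unit diagonal entries of the Smith normal form of xI - A over ℚ[x]) are (x^2 - 2)^2, each dividing the next. The characteristic polynomial is their product, (x^2 - 2)^2.

The rational canonical form is the block-diagonal matrix of companion matrices C(f_i):
R = [[0, 0, 0, -4], [1, 0, 0, 0], [0, 1, 0, 4], [0, 0, 1, 0]].

Note the characteristic polynomial does not split into linear factors over ℚ, so A has no Jordan form over ℚ; the rational canonical form exists over any field.

R = [[0, 0, 0, -4], [1, 0, 0, 0], [0, 1, 0, 4], [0, 0, 1, 0]]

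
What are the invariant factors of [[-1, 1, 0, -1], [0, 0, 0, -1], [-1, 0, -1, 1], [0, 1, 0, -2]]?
The Jordan structure of A has elementary divisors (x + 1)^2, (x + 1)^2. Arranging the block sizes at each eigenvalue in decreasing order and taking row products gives the invariant factors.

Invariant factors (smallest first, each dividing the next): (x + 1)^2, (x + 1)^2.

Check: the last factor (x + 1)^2 is the minimal polynomial, and the product (x + 1)^4 is the characteristic polynomial.

(x + 1)^2, (x + 1)^2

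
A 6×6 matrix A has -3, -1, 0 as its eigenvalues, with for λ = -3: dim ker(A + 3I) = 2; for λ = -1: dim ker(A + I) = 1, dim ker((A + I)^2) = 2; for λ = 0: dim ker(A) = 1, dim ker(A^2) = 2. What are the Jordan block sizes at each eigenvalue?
Jordan blocks: (-3, 1), (-3, 1), (-1, 2), (0, 2)

λ = -3: successive nullity increments [2] count blocks of size ≥ k; block sizes are [1, 1].
λ = -1: successive nullity increments [1, 1] count blocks of size ≥ k; block sizes are [2].
λ = 0: successive nullity increments [1, 1] count blocks of size ≥ k; block sizes are [2].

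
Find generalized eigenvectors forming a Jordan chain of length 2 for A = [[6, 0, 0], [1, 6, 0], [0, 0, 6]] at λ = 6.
v_1 = [[1, 3, -1]]^T, v_2 = [[0, 1, 0]]^T

We seek v_1 ∈ ker((A - 6I)^2) \ ker(A - 6I), then set v_{i+1} = (A - 6I) v_i.

One such chain is v_1 = [[1, 3, -1]]^T, v_2 = [[0, 1, 0]]^T. Check: (A - 6I) v_2 = [[0, 0, 0]]^T = 0.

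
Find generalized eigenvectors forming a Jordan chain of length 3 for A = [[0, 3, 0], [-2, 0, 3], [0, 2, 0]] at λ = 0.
We seek v_1 ∈ ker(A^3) \ ker(A^2), then set v_{i+1} = A v_i.

One such chain is v_1 = [[-5, 0, -3]]^T, v_2 = [[0, 1, 0]]^T, v_3 = [[3, 0, 2]]^T. Check: A v_3 = [[0, 0, 0]]^T = 0.

v_1 = [[-5, 0, -3]]^T, v_2 = [[0, 1, 0]]^T, v_3 = [[3, 0, 2]]^T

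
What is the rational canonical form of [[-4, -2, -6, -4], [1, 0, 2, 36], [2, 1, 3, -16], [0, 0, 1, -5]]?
The invariant factors of A (the non-unit diagonal entries of the Smith normal form of xI - A over ℚ[x]) are (x^2 + 3x + 6)^2, each dividing the next. The characteristic polynomial is their product, (x^2 + 3x + 6)^2.

The rational canonical form is the block-diagonal matrix of companion matrices C(f_i):
R = [[0, 0, 0, -36], [1, 0, 0, -36], [0, 1, 0, -21], [0, 0, 1, -6]].

Note the characteristic polynomial does not split into linear factors over ℚ, so A has no Jordan form over ℚ; the rational canonical form exists over any field.

R = [[0, 0, 0, -36], [1, 0, 0, -36], [0, 1, 0, -21], [0, 0, 1, -6]]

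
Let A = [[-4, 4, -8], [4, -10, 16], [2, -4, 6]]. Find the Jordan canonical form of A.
The characteristic polynomial is det(xI - A) = (x + 2)^2(x + 4), so the eigenvalues are -4 (algebraic multiplicity 1), -2 (algebraic multiplicity 2).

For λ = -4: algebraic multiplicity 1 gives one 1×1 block.

For λ = -2: rank(A + 2I) = 1. The eigenspace has dimension 3 - 1 = 2, so there are 2 Jordan blocks; the rank sequence gives block sizes [1, 1].

Assembling the blocks gives the Jordan form J above.

J = [[-4, 0, 0], [0, -2, 0], [0, 0, -2]]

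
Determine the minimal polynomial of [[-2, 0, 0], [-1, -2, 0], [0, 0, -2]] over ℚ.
m_A(x) = (x + 2)^2

The characteristic polynomial factors as (x + 2)^3. The minimal polynomial is ∏(x - λ)^{k_λ} where k_λ is the size of the largest Jordan block at λ.

For λ = -2: rank(A + 2I) = 1, and the largest Jordan block has size 2 (the smallest k with rank((A + 2I)^k) = rank((A + 2I)^(k+1))).

So m_A(x) = (x + 2)^2.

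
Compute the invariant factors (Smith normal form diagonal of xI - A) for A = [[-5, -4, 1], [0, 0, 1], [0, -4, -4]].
The Jordan structure of A has elementary divisors (x + 5), (x + 2)^2. Arranging the block sizes at each eigenvalue in decreasing order and taking row products gives the invariant factors.

Invariant factors (smallest first, each dividing the next): (x + 2)^2(x + 5).

Check: the last factor (x + 2)^2(x + 5) is the minimal polynomial, and the product (x + 2)^2(x + 5) is the characteristic polynomial.

(x + 2)^2(x + 5)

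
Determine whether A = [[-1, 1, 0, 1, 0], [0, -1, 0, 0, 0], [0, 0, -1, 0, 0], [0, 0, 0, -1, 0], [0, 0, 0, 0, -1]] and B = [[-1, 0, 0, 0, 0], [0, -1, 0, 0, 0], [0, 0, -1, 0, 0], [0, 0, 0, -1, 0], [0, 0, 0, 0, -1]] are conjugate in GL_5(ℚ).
Both have characteristic polynomial (x + 1)^5, but the minimal polynomial of A is (x + 1)^2 while the minimal polynomial of B is x + 1. The minimal polynomial is a similarity invariant, so A and B are not similar.

No.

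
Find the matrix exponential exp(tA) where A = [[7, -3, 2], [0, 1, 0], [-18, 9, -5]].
A has Jordan form J = [[1, 1, 0], [0, 1, 0], [0, 0, 1]] with A = PJP^{-1}, so e^{tA} = P e^{tJ} P^{-1}.

For a Jordan block J_k(λ), e^{tJ_k(λ)} = e^{λt} · (I + tN + t^2 N^2/2! + ... + t^{k-1} N^{k-1}/(k-1)!) where N is the nilpotent superdiagonal part.

Assembling the blocks and conjugating back gives the entries of e^{tA} as shown above.

e^{tA} = [[(6*t + 1)*e^{t}, -3*t*e^{t}, 2*t*e^{t}], [0, e^{t}, 0], [-18*t*e^{t}, 9*t*e^{t}, (1 - 6*t)*e^{t}]]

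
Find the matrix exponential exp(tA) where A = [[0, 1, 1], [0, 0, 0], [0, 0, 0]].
e^{tA} = [[1, t, t], [0, 1, 0], [0, 0, 1]]

A has Jordan form J = [[0, 1, 0], [0, 0, 0], [0, 0, 0]] with A = PJP^{-1}, so e^{tA} = P e^{tJ} P^{-1}.

For a Jordan block J_k(λ), e^{tJ_k(λ)} = e^{λt} · (I + tN + t^2 N^2/2! + ... + t^{k-1} N^{k-1}/(k-1)!) where N is the nilpotent superdiagonal part.

Assembling the blocks and conjugating back gives the entries of e^{tA} as shown above.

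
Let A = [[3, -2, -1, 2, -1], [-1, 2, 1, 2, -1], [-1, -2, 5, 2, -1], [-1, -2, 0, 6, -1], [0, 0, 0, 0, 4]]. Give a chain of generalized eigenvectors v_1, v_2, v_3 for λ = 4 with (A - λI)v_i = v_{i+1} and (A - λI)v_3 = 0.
We seek v_1 ∈ ker((A - 4I)^3) \ ker((A - 4I)^2), then set v_{i+1} = (A - 4I) v_i.

One such chain is v_1 = [[0, 0, 0, 0, 1]]^T, v_2 = [[-1, -1, -1, -1, 0]]^T, v_3 = [[2, 0, 0, 1, 0]]^T. Check: (A - 4I) v_3 = [[0, 0, 0, 0, 0]]^T = 0.

v_1 = [[0, 0, 0, 0, 1]]^T, v_2 = [[-1, -1, -1, -1, 0]]^T, v_3 = [[2, 0, 0, 1, 0]]^T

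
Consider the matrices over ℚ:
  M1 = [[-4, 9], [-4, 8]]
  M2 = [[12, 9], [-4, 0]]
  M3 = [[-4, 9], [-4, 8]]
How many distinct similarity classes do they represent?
Characteristic polynomials: χ_{M1} = (x - 2)^2, χ_{M2} = (x - 6)^2, χ_{M3} = (x - 2)^2.

{M1, M3}: invariant factors (x - 2)^2.

{M2}: invariant factors (x - 6)^2.

Matrices are similar if and only if their invariant-factor lists agree; the partition into similarity classes is {M1, M3}, {M2}.

2 classes: {M1, M3}, {M2}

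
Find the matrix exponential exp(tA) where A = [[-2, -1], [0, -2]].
A has Jordan form J = [[-2, 1], [0, -2]] with A = PJP^{-1}, so e^{tA} = P e^{tJ} P^{-1}.

For a Jordan block J_k(λ), e^{tJ_k(λ)} = e^{λt} · (I + tN + t^2 N^2/2! + ... + t^{k-1} N^{k-1}/(k-1)!) where N is the nilpotent superdiagonal part.

Assembling the blocks and conjugating back gives the entries of e^{tA} as shown above.

e^{tA} = [[e^{-2*t}, -t*e^{-2*t}], [0, e^{-2*t}]]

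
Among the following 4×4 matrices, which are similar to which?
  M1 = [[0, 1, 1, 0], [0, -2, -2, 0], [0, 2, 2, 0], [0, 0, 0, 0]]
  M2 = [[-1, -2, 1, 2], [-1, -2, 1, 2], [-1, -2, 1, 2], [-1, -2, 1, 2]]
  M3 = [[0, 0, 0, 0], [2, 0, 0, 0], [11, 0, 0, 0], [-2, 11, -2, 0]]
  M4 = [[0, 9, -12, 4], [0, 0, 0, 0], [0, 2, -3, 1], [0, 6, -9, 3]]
2 classes: {M1, M2}, {M3, M4}

Characteristic polynomials: χ_{M1} = x^4, χ_{M2} = x^4, χ_{M3} = x^4, χ_{M4} = x^4.

{M1, M2}: invariant factors x, x, x^2.

{M3, M4}: invariant factors x^2, x^2.

Matrices are similar if and only if their invariant-factor lists agree; the partition into similarity classes is {M1, M2}, {M3, M4}.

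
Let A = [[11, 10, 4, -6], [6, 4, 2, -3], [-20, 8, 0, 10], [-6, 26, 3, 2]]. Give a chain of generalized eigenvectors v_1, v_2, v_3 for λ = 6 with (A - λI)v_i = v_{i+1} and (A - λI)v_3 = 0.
v_1 = [[0, 0, 1, 1]]^T, v_2 = [[-2, -1, 4, -1]]^T, v_3 = [[2, 1, -2, 2]]^T

We seek v_1 ∈ ker((A - 6I)^3) \ ker((A - 6I)^2), then set v_{i+1} = (A - 6I) v_i.

One such chain is v_1 = [[0, 0, 1, 1]]^T, v_2 = [[-2, -1, 4, -1]]^T, v_3 = [[2, 1, -2, 2]]^T. Check: (A - 6I) v_3 = [[0, 0, 0, 0]]^T = 0.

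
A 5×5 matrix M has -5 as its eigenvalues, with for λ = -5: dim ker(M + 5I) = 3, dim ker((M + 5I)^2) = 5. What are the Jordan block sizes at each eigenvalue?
λ = -5: successive nullity increments [3, 2] count blocks of size ≥ k; block sizes are [2, 2, 1].

Jordan blocks: (-5, 2), (-5, 2), (-5, 1)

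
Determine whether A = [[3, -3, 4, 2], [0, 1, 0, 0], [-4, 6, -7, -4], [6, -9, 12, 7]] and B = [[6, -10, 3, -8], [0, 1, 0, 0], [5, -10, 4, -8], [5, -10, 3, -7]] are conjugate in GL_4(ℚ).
Two matrices over a field are similar if and only if they have the same invariant factors.

Both A and B have characteristic polynomial (x - 1)^4 and minimal polynomial (x - 1)^2. Computing further, both have invariant factors x - 1, x - 1, (x - 1)^2. Hence A and B are similar.

Yes.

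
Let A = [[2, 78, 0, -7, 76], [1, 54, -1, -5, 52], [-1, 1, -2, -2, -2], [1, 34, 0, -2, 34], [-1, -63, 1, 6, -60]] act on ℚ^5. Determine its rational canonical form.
R = [[0, 0, 0, 0, -4], [1, 0, 0, 0, 15], [0, 1, 0, 0, -4], [0, 0, 1, 0, -18], [0, 0, 0, 1, -8]]

The invariant factors of A (the non-unit diagonal entries of the Smith normal form of xI - A over ℚ[x]) are (x + 4)(x^2 + 2x - 1)^2, each dividing the next. The characteristic polynomial is their product, (x + 4)(x^2 + 2x - 1)^2.

The rational canonical form is the block-diagonal matrix of companion matrices C(f_i):
R = [[0, 0, 0, 0, -4], [1, 0, 0, 0, 15], [0, 1, 0, 0, -4], [0, 0, 1, 0, -18], [0, 0, 0, 1, -8]].

Note the characteristic polynomial does not split into linear factors over ℚ, so A has no Jordan form over ℚ; the rational canonical form exists over any field.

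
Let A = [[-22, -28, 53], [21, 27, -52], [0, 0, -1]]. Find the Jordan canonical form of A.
J = [[-1, 1, 0], [0, -1, 0], [0, 0, 6]]

The characteristic polynomial is det(xI - A) = (x - 6)(x + 1)^2, so the eigenvalues are -1 (algebraic multiplicity 2), 6 (algebraic multiplicity 1).

For λ = -1: rank(A + I) = 2, rank((A + I)^2) = 1. The eigenspace has dimension 3 - 2 = 1, so there is 1 Jordan block; the rank sequence gives block sizes [2].

For λ = 6: algebraic multiplicity 1 gives one 1×1 block.

Assembling the blocks gives the Jordan form J above.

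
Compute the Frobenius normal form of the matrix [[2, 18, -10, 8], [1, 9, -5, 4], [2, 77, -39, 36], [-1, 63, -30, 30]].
R = [[0, 0, 0, 0], [1, 0, 0, -24], [0, 1, 0, 28], [0, 0, 1, 2]]

The invariant factors of A (the non-unit diagonal entries of the Smith normal form of xI - A over ℚ[x]) are x(x - 6)(x^2 + 4x - 4), each dividing the next. The characteristic polynomial is their product, x(x - 6)(x^2 + 4x - 4).

The rational canonical form is the block-diagonal matrix of companion matrices C(f_i):
R = [[0, 0, 0, 0], [1, 0, 0, -24], [0, 1, 0, 28], [0, 0, 1, 2]].

Note the characteristic polynomial does not split into linear factors over ℚ, so A has no Jordan form over ℚ; the rational canonical form exists over any field.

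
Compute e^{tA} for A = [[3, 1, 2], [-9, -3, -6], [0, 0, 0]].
A has Jordan form J = [[0, 1, 0], [0, 0, 0], [0, 0, 0]] with A = PJP^{-1}, so e^{tA} = P e^{tJ} P^{-1}.

For a Jordan block J_k(λ), e^{tJ_k(λ)} = e^{λt} · (I + tN + t^2 N^2/2! + ... + t^{k-1} N^{k-1}/(k-1)!) where N is the nilpotent superdiagonal part.

Assembling the blocks and conjugating back gives the entries of e^{tA} as shown above.

e^{tA} = [[3*t + 1, t, 2*t], [-9*t, 1 - 3*t, -6*t], [0, 0, 1]]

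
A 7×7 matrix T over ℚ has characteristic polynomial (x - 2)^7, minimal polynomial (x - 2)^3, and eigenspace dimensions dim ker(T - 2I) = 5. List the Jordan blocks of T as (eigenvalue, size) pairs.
λ = 2: algebraic multiplicity 7 (exponent in χ_T), largest block size 3 (exponent in m_T), 5 blocks (geometric multiplicity). These force block sizes [3, 1, 1, 1, 1].

Jordan blocks: (2, 3), (2, 1), (2, 1), (2, 1), (2, 1)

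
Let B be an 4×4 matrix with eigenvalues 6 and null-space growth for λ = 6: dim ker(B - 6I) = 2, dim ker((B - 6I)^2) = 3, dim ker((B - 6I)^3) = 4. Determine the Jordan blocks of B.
Jordan blocks: (6, 3), (6, 1)

λ = 6: successive nullity increments [2, 1, 1] count blocks of size ≥ k; block sizes are [3, 1].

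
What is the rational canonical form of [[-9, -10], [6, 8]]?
R = [[0, 12], [1, -1]]

The invariant factors of A (the non-unit diagonal entries of the Smith normal form of xI - A over ℚ[x]) are (x - 3)(x + 4), each dividing the next. The characteristic polynomial is their product, (x - 3)(x + 4).

The rational canonical form is the block-diagonal matrix of companion matrices C(f_i):
R = [[0, 12], [1, -1]].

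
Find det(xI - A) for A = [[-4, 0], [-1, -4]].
χ_A(x) = (x + 4)^2

xI - A = [[x + 4, 0], [1, x + 4]].

Expanding det(xI - A) along the first row:
det(xI - A) = + (x + 4)·det([[x + 4]]) - (0)·det([[1]]).

Evaluating gives χ_A(x) = x^2 + 8x + 16 = (x + 4)^2.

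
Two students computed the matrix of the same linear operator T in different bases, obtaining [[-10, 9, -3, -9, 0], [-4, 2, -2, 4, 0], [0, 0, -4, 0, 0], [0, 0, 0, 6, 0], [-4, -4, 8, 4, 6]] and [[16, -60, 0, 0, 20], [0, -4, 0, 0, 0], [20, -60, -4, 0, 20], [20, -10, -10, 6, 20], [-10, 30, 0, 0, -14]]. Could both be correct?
No.

Both have characteristic polynomial (x - 6)^2(x + 4)^3, but the minimal polynomial of A is (x - 6)(x + 4)^2 while the minimal polynomial of B is (x - 6)(x + 4). The minimal polynomial is a similarity invariant, so A and B are not similar.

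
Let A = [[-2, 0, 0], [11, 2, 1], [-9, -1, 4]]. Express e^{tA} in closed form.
A has Jordan form J = [[-2, 0, 0], [0, 3, 1], [0, 0, 3]] with A = PJP^{-1}, so e^{tA} = P e^{tJ} P^{-1}.

For a Jordan block J_k(λ), e^{tJ_k(λ)} = e^{λt} · (I + tN + t^2 N^2/2! + ... + t^{k-1} N^{k-1}/(k-1)!) where N is the nilpotent superdiagonal part.

Assembling the blocks and conjugating back gives the entries of e^{tA} as shown above.

e^{tA} = [[e^{-2*t}, 0, 0], [((3 - 4*t)*e^{5*t} - 3)*e^{-2*t}, (1 - t)*e^{3*t}, t*e^{3*t}], [(-(4*t + 1)*e^{5*t} + 1)*e^{-2*t}, -t*e^{3*t}, (t + 1)*e^{3*t}]]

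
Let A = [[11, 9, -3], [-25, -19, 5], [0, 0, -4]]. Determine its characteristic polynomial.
xI - A = [[x - 11, -9, 3], [25, x + 19, -5], [0, 0, x + 4]].

Expanding det(xI - A) along the first row:
det(xI - A) = + (x - 11)·det([[x + 19, -5], [0, x + 4]]) - (-9)·det([[25, -5], [0, x + 4]]) + (3)·det([[25, x + 19], [0, 0]]).

Evaluating gives χ_A(x) = x^3 + 12x^2 + 48x + 64 = (x + 4)^3.

χ_A(x) = (x + 4)^3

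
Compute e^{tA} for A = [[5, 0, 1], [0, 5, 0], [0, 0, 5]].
e^{tA} = [[e^{5*t}, 0, t*e^{5*t}], [0, e^{5*t}, 0], [0, 0, e^{5*t}]]

A has Jordan form J = [[5, 1, 0], [0, 5, 0], [0, 0, 5]] with A = PJP^{-1}, so e^{tA} = P e^{tJ} P^{-1}.

For a Jordan block J_k(λ), e^{tJ_k(λ)} = e^{λt} · (I + tN + t^2 N^2/2! + ... + t^{k-1} N^{k-1}/(k-1)!) where N is the nilpotent superdiagonal part.

Assembling the blocks and conjugating back gives the entries of e^{tA} as shown above.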